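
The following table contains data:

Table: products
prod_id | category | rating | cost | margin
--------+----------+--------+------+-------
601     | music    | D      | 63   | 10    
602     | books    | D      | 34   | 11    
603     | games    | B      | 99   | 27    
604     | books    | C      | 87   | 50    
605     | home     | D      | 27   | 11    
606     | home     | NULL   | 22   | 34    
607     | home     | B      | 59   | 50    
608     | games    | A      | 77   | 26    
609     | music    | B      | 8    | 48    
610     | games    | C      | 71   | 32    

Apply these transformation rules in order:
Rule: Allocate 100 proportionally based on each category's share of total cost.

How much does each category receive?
books: 22.12, games: 45.16, home: 19.74, music: 12.98

Step 1: Calculate total cost = 547
Step 2: Calculate each category's proportion:
  books: 121/547 = 22.12% → 22.12
  games: 247/547 = 45.16% → 45.16
  home: 108/547 = 19.74% → 19.74
  music: 71/547 = 12.98% → 12.98
Step 3: Verify: sum of allocations ≈ 100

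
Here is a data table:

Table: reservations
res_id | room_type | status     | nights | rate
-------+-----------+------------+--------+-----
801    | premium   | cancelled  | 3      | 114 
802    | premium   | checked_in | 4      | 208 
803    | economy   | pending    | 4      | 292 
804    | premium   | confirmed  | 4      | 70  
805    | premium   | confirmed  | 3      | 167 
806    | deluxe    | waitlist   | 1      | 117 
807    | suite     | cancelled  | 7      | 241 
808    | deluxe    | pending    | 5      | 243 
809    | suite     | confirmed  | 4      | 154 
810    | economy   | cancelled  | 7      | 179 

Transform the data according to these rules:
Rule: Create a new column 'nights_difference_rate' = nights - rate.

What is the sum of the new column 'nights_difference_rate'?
-1743

Step 1: For each record, compute nights - rate
Example calculations:
  3 - 114 = -111
  4 - 208 = -204
  4 - 292 = -288
  ...
Step 2: Sum all derived values
Step 3: Total = -1743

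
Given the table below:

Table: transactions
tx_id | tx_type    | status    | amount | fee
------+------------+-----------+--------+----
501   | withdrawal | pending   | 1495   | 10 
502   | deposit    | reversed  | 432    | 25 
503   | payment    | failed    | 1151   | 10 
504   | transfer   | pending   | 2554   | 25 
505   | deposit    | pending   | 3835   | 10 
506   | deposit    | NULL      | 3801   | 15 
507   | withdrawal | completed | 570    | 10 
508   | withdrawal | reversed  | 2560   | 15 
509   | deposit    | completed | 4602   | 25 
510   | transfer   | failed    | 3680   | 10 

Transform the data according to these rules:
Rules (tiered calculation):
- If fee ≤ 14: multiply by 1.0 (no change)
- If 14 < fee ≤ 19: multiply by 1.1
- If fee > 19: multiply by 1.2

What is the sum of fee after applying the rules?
173.0

Step 1: Tier 1 (fee ≤ 14): 5 records, sum = 50 × 1.0 = 50.0
Step 2: Tier 2 (14 < fee ≤ 19): 2 records, sum = 30 × 1.1 = 33.0
Step 3: Tier 3 (fee > 19): 3 records, sum = 75 × 1.2 = 90.0
Step 4: Final sum = 50.0 + 33.0 + 90.0 = 173.0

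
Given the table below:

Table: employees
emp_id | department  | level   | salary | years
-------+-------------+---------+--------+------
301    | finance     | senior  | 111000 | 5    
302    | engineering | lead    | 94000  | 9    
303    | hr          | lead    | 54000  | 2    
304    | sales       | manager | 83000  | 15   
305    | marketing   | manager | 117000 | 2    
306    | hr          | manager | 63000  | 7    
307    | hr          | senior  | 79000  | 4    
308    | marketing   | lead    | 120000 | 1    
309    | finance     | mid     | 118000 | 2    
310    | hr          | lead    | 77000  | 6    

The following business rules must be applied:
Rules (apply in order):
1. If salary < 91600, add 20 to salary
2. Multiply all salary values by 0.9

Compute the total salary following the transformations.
824490.0

Step 1: Apply Rule 1 - Add 20 to records with salary < 91600
  - 5 records affected: 356000 + (5 × 20) = 356100
  - Unaffected records: 560000
  - Sum after Rule 1: 916100
Step 2: Apply Rule 2 - Multiply all by 0.9
  - 916100 × 0.9 = 824490.0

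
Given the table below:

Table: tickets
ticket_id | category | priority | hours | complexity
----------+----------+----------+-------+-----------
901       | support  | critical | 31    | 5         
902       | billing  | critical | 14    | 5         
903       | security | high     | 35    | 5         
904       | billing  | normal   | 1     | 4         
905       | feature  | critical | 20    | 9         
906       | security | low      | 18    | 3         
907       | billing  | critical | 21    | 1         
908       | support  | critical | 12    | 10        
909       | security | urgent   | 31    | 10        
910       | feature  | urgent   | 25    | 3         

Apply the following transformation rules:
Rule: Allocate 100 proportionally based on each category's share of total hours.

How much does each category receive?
billing: 17.31, feature: 21.63, security: 40.38, support: 20.67

Step 1: Calculate total hours = 208
Step 2: Calculate each category's proportion:
  billing: 36/208 = 17.31% → 17.31
  feature: 45/208 = 21.63% → 21.63
  security: 84/208 = 40.38% → 40.38
  support: 43/208 = 20.67% → 20.67
Step 3: Verify: sum of allocations ≈ 100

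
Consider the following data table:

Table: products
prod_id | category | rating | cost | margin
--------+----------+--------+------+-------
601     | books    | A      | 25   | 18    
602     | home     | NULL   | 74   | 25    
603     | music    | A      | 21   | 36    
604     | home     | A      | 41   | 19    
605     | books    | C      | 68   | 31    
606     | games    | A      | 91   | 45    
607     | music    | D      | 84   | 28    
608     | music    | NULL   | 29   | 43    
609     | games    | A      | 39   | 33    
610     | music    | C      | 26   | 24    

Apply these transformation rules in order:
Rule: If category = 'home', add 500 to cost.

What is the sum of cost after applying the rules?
1498

Step 1: Count records where category = 'home': 2
Step 2: Total bonus added: 2 × 500 = 1000
Step 3: Original sum of cost: 498
Step 4: Final sum = 498 + 1000 = 1498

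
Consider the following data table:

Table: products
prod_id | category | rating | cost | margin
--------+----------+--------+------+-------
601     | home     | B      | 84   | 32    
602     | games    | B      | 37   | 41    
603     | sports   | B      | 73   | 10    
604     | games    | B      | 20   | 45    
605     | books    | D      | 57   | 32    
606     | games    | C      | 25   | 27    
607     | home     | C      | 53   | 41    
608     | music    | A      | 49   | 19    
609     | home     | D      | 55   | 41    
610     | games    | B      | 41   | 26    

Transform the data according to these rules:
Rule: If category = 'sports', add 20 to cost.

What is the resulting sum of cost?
514

Step 1: Count records where category = 'sports': 1
Step 2: Total bonus added: 1 × 20 = 20
Step 3: Original sum of cost: 494
Step 4: Final sum = 494 + 20 = 514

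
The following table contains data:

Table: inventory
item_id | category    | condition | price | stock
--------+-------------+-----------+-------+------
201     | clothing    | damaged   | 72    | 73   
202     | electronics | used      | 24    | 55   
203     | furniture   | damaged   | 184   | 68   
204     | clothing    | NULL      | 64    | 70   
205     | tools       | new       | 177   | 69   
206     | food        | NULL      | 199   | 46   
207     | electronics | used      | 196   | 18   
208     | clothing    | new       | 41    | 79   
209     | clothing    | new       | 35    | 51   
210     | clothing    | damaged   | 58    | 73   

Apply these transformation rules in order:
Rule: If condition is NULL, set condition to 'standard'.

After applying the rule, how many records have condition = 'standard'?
2

Step 1: Count records where condition IS NULL
Step 2: Found 2 records with NULL condition
Step 3: These records will have condition set to 'standard'
Step 4: Records already having condition = 'standard': 0
Step 5: Answer: 2 + 0 = 2 records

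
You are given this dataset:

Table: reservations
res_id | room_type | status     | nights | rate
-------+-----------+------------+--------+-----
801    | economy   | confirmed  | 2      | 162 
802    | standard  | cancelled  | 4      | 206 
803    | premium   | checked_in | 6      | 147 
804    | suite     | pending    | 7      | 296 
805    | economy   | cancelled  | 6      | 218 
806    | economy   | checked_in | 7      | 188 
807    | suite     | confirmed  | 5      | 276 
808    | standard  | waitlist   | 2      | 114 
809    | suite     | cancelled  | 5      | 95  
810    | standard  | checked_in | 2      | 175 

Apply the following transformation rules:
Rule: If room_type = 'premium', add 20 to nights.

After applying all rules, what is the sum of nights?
66

Step 1: Count records where room_type = 'premium': 1
Step 2: Total bonus added: 1 × 20 = 20
Step 3: Original sum of nights: 46
Step 4: Final sum = 46 + 20 = 66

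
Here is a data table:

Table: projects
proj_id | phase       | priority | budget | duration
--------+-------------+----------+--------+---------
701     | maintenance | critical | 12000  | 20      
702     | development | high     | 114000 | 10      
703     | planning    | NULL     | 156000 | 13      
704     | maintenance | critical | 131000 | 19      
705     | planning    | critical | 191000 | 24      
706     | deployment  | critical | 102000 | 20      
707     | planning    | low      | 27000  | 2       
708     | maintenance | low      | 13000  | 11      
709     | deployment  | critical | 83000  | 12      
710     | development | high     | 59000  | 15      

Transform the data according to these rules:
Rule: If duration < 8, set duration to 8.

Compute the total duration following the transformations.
152

Step 1: 1 records have duration < 8
Step 2: These records originally summed to 2
Step 3: After setting to minimum: 1 × 8 = 8
Step 4: Unaffected records sum: 144
Step 5: Final sum = 8 + 144 = 152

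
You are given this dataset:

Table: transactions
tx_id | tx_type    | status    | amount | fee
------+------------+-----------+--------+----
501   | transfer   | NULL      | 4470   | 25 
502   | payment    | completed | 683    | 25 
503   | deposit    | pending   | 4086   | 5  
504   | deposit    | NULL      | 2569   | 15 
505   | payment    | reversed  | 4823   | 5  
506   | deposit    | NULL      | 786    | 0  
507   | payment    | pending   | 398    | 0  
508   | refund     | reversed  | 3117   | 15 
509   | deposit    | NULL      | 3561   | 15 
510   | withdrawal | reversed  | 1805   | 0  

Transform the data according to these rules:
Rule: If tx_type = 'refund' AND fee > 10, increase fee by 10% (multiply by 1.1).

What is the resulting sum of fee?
106.5

Step 1: Find records where tx_type = 'refund' AND fee > 10
Step 2: 1 records match, summing to 15
Step 3: After multiplier: 15 × 1.1 = 16.5
Step 4: Unaffected records sum: 90
Step 5: Final sum = 16.5 + 90 = 106.5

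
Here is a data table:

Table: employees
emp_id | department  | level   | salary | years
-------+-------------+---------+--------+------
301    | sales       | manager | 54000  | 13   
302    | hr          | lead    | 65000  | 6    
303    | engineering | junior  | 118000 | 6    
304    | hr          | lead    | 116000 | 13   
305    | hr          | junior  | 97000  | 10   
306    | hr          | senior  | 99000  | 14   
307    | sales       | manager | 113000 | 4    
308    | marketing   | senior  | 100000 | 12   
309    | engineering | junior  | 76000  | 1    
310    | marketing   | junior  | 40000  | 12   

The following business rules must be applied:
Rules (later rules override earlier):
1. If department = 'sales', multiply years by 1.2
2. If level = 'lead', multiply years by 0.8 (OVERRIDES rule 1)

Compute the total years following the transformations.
90.6

Step 1: Rule 2 takes priority for records with level = 'lead'
  - 2 records: 19 × 0.8 = 15.2
Step 2: Rule 1 applies to remaining records with department = 'sales'
  - 2 records: 17 × 1.2 = 20.4
Step 3: Other records unchanged: 55
Step 4: Final sum = 15.2 + 20.4 + 55 = 90.6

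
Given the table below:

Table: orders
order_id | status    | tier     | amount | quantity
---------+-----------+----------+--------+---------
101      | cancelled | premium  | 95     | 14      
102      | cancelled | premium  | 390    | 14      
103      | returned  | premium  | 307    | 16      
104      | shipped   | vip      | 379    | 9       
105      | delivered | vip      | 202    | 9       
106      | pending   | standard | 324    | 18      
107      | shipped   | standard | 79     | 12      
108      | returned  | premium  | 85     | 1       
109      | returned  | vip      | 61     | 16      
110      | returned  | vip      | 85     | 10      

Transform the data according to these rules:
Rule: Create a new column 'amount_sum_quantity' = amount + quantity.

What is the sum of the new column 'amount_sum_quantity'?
2126

Step 1: For each record, compute amount + quantity
Example calculations:
  95 + 14 = 109
  390 + 14 = 404
  307 + 16 = 323
  ...
Step 2: Sum all derived values
Step 3: Total = 2126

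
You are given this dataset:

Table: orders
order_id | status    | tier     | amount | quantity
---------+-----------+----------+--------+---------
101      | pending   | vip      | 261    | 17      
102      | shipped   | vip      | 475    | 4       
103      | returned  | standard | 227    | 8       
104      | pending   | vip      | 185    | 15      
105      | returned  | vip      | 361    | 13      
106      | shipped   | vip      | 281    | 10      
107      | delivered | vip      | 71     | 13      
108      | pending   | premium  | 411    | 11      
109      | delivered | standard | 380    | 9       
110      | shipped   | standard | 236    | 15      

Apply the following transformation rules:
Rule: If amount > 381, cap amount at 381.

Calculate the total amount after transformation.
2764

Step 1: 2 records have amount > 381
Step 2: These records originally summed to 886
Step 3: After capping: 2 × 381 = 762
Step 4: Unaffected records sum: 2002
Step 5: Final sum = 762 + 2002 = 2764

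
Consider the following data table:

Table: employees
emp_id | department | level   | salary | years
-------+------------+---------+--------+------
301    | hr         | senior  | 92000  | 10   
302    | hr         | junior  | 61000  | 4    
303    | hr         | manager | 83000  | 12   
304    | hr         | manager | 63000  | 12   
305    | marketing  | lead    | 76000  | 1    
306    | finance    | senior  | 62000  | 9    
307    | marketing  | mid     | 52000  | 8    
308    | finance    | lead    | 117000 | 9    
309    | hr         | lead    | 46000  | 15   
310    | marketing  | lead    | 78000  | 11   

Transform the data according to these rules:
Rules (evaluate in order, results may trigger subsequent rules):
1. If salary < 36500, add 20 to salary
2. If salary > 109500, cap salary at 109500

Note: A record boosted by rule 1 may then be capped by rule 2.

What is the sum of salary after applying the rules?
722500

Step 1: Apply rule 1 to records with salary < 36500
  - 0 records get bonus of 20
  - Of these, 0 records then exceed 109500 and get capped
Step 2: Apply rule 2 to records with salary > 109500
  - 1 records (original) are capped
Step 3: Calculate final sum = 722500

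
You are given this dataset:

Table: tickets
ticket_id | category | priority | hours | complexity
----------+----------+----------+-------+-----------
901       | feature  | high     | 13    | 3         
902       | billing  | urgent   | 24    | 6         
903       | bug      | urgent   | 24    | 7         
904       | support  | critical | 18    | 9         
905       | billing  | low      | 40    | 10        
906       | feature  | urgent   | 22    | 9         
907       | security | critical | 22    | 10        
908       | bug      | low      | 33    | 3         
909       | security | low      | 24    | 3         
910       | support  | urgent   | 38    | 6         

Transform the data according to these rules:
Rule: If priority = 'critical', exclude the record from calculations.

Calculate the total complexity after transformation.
47

Step 1: Identify records where priority = 'critical'
Step 2: The excluded records sum to 19
Step 3: Original total complexity = 66
Step 4: Remaining total = 66 - 19 = 47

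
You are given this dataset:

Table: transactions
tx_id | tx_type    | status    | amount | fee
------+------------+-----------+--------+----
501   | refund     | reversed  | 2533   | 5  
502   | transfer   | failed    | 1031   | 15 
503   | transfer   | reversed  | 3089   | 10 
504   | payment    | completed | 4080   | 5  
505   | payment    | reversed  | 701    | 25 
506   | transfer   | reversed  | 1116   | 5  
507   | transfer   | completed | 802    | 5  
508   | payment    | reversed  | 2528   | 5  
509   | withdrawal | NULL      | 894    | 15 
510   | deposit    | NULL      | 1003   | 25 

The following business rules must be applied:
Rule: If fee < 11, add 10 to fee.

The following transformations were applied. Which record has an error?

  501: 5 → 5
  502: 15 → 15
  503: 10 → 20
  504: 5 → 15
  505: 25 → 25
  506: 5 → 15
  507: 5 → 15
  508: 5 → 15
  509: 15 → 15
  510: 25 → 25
Record 501 has an error. The correct transformed value should be 15, not 5.

Step 1: Check each record against the rule
Step 2: Record 501 has fee = 5
Step 3: Since 5 < 11, the bonus should have been applied
Step 4: Correct value = 15, but claimed value = 5
Conclusion: Record 501 has the error.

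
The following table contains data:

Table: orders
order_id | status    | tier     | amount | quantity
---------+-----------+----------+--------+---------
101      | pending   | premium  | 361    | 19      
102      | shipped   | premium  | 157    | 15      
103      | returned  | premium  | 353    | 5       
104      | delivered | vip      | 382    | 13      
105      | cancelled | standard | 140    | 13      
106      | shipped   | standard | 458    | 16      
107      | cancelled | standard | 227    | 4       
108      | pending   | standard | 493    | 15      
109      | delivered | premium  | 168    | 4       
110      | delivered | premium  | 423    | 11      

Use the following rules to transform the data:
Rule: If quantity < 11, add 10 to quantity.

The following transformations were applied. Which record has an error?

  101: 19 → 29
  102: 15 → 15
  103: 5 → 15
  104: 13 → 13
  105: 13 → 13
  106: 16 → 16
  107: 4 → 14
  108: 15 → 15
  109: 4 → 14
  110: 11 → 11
Record 101 has an error. The correct transformed value should be 19, not 29.

Step 1: Check each record against the rule
Step 2: Record 101 has quantity = 19
Step 3: Since 19 >= 11, the bonus should not have been applied
Step 4: Correct value = 19, but claimed value = 29
Conclusion: Record 101 has the error.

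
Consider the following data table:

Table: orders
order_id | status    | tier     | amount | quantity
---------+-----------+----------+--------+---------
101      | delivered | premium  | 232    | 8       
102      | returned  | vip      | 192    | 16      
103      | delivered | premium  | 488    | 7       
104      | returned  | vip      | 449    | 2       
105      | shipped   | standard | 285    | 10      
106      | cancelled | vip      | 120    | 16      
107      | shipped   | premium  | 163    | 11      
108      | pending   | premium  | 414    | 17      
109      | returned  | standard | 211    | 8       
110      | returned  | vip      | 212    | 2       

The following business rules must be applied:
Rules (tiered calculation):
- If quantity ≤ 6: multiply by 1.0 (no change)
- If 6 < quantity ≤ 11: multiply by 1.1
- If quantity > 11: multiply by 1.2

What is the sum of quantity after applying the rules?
111.2

Step 1: Tier 1 (quantity ≤ 6): 2 records, sum = 4 × 1.0 = 4.0
Step 2: Tier 2 (6 < quantity ≤ 11): 5 records, sum = 44 × 1.1 = 48.4
Step 3: Tier 3 (quantity > 11): 3 records, sum = 49 × 1.2 = 58.8
Step 4: Final sum = 4.0 + 48.4 + 58.8 = 111.2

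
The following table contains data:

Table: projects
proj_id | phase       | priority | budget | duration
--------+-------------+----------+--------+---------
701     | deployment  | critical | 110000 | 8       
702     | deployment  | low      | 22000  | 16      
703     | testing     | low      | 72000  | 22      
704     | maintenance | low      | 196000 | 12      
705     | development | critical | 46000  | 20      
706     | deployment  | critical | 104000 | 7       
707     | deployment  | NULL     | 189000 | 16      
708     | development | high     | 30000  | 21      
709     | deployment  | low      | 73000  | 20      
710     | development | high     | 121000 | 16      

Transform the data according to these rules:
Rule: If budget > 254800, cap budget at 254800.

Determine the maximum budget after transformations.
196000

Step 1: Original maximum budget = 196000
Step 2: Check cap of 254800 against maximum
Step 3: No records exceed the cap (max 196000 <= cap 254800), so no capping applies
Step 4: Maximum after transformation = 196000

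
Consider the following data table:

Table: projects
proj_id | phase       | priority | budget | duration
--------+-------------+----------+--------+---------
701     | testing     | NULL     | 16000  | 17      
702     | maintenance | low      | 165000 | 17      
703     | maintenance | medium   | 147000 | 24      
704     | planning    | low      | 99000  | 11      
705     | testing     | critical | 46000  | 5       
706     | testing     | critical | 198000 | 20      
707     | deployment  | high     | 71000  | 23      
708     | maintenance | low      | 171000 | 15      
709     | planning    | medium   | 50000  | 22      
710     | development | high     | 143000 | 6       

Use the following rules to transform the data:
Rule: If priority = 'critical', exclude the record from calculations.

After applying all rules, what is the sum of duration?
135

Step 1: Identify records where priority = 'critical'
Step 2: The excluded records sum to 25
Step 3: Original total duration = 160
Step 4: Remaining total = 160 - 25 = 135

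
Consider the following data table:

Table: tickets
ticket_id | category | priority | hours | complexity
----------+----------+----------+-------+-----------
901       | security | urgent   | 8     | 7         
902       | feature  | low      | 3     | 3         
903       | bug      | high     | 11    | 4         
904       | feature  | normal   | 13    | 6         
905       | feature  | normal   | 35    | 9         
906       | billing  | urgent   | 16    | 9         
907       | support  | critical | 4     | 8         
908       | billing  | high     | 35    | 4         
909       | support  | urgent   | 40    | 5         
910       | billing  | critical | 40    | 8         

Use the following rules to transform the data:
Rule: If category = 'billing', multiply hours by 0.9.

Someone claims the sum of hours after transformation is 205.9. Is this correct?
No, the correct result is 195.9.

Step 1: Calculate the correct sum after transformation
Step 2: Apply multiplier 0.9 to records where category = 'billing'
Step 3: Correct result = 195.9
Step 4: Claimed result = 205.9
Step 5: 195.9 ≠ 205.9
Conclusion: The claimed result is incorrect. The correct answer is 195.9.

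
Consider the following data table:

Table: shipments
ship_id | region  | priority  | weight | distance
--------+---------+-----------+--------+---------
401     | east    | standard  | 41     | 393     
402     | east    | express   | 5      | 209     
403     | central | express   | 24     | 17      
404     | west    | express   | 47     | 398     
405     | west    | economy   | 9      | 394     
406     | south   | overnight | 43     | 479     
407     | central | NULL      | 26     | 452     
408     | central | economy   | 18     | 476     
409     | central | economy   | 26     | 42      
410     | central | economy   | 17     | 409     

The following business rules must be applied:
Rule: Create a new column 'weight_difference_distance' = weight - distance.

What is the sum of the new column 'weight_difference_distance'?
-3013

Step 1: For each record, compute weight - distance
Example calculations:
  41 - 393 = -352
  5 - 209 = -204
  24 - 17 = 7
  ...
Step 2: Sum all derived values
Step 3: Total = -3013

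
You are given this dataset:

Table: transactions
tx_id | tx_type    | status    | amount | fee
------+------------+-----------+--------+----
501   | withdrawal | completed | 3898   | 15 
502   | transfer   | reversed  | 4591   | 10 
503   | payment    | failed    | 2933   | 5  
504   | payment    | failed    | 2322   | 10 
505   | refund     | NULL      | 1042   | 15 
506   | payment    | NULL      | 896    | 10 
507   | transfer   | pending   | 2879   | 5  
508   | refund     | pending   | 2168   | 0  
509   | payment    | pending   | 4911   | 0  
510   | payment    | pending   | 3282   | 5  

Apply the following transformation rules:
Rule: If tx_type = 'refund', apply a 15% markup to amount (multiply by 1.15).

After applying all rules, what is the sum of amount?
29403.5

Step 1: Records with tx_type = 'refund' have total amount = 3210
Step 2: Apply multiplier: 3210 × 1.15 = 3691.5
Step 3: Other records total: 25712
Step 4: Final sum = 3691.5 + 25712 = 29403.5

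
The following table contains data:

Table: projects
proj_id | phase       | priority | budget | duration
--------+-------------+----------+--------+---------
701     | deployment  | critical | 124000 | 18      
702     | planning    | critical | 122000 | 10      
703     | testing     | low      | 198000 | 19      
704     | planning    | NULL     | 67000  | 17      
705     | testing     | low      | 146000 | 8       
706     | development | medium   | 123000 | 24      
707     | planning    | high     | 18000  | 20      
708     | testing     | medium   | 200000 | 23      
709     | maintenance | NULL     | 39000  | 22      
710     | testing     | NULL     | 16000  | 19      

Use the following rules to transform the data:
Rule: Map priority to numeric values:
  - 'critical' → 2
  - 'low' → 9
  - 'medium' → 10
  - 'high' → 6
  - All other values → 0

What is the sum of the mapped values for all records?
48

Step 1: Apply mapping to each record
Step 2: Count by status:
  'critical': 2 records × 2 = 4
  'low': 2 records × 9 = 18
  'medium': 2 records × 10 = 20
  'high': 1 records × 6 = 6
Step 3: Sum all mapped values = 48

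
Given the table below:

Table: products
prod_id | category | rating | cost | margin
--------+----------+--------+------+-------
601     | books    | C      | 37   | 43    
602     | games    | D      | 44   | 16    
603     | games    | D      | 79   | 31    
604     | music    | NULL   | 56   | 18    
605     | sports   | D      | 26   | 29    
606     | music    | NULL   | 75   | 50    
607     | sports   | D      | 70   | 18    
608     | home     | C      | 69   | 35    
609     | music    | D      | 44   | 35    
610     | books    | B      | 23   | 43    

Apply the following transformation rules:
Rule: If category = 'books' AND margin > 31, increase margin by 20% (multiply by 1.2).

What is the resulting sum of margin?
335.2

Step 1: Find records where category = 'books' AND margin > 31
Step 2: 2 records match, summing to 86
Step 3: After multiplier: 86 × 1.2 = 103.2
Step 4: Unaffected records sum: 232
Step 5: Final sum = 103.2 + 232 = 335.2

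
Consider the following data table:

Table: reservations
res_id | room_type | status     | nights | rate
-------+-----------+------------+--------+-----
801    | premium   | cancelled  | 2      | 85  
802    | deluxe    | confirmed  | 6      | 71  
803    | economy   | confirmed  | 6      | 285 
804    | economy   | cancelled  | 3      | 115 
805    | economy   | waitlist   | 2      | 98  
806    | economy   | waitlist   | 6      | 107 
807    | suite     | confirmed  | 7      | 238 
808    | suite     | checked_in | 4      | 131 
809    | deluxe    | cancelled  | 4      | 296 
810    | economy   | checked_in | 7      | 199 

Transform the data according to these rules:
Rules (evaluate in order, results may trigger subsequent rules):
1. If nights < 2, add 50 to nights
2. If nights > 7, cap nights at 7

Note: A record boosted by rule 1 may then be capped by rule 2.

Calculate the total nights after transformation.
47

Step 1: Apply rule 1 to records with nights < 2
  - 0 records get bonus of 50
  - Of these, 0 records then exceed 7 and get capped
Step 2: Apply rule 2 to records with nights > 7
  - 0 records (original) are capped
Step 3: Calculate final sum = 47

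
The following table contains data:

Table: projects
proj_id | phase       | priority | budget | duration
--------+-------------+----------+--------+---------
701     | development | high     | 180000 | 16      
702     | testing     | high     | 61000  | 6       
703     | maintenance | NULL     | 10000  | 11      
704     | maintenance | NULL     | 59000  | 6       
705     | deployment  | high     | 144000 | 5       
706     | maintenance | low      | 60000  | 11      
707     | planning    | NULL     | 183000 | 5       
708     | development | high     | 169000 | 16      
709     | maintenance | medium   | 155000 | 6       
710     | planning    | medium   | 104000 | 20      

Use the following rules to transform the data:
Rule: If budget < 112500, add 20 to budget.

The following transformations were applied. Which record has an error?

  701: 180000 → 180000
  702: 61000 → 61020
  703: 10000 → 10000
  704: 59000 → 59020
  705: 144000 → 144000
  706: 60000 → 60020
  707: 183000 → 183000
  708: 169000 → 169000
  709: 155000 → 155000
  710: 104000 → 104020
Record 703 has an error. The correct transformed value should be 10020, not 10000.

Step 1: Check each record against the rule
Step 2: Record 703 has budget = 10000
Step 3: Since 10000 < 112500, the bonus should have been applied
Step 4: Correct value = 10020, but claimed value = 10000
Conclusion: Record 703 has the error.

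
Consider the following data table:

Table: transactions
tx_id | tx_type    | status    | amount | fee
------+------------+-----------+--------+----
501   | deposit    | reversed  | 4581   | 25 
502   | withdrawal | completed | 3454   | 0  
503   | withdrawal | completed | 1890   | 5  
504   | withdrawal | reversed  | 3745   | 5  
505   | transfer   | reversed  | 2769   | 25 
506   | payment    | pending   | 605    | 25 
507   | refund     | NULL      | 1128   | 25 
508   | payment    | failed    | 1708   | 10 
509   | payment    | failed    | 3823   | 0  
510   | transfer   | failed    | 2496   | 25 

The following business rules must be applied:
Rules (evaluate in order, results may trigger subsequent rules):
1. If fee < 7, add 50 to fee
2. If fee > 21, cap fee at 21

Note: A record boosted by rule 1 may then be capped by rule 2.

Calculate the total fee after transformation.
199

Step 1: Apply rule 1 to records with fee < 7
  - 4 records get bonus of 50
  - Of these, 4 records then exceed 21 and get capped
Step 2: Apply rule 2 to records with fee > 21
  - 5 records (original) are capped
Step 3: Calculate final sum = 199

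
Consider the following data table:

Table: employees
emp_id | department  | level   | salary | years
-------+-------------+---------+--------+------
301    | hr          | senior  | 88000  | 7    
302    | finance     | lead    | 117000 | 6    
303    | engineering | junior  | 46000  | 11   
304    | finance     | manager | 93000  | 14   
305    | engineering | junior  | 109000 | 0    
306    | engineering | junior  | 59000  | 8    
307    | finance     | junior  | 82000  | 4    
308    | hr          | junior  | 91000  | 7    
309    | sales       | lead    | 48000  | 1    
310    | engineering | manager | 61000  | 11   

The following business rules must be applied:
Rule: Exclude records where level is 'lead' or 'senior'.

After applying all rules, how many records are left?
7

Step 1: Count records to exclude
  - 2 (lead) + 1 (senior) = 3 records
Step 2: Total records: 10
Step 3: Remaining = 10 - 3 = 7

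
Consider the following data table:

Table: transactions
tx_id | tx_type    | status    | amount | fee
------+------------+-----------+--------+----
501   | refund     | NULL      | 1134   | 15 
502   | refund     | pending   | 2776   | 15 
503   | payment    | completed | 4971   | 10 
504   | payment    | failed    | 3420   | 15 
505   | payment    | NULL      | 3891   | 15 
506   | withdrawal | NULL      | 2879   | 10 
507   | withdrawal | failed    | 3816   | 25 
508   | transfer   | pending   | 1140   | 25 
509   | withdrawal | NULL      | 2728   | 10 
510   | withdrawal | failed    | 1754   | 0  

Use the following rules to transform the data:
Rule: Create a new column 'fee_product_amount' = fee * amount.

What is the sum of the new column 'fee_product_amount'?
397995

Step 1: For each record, compute fee * amount
Example calculations:
  15 * 1134 = 17010
  15 * 2776 = 41640
  10 * 4971 = 49710
  ...
Step 2: Sum all derived values
Step 3: Total = 397995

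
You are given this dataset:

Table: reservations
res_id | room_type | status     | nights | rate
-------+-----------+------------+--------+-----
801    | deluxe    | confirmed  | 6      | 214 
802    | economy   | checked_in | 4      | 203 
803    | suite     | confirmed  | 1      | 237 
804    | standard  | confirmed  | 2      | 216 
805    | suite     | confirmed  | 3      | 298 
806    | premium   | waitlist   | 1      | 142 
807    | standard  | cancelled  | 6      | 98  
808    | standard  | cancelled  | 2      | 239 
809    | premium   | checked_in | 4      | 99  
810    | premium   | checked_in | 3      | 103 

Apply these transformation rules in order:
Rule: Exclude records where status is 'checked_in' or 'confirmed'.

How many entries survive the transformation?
3

Step 1: Count records to exclude
  - 3 (checked_in) + 4 (confirmed) = 7 records
Step 2: Total records: 10
Step 3: Remaining = 10 - 7 = 3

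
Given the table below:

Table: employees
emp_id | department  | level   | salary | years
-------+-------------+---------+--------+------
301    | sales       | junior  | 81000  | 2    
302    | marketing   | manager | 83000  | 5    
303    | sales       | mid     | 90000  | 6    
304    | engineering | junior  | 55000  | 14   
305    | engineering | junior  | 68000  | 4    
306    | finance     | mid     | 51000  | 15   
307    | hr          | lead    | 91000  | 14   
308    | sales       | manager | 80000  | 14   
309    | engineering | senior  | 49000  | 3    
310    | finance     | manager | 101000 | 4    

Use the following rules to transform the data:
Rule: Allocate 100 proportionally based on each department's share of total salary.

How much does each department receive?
engineering: 22.96, finance: 20.29, hr: 12.15, marketing: 11.08, sales: 33.51

Step 1: Calculate total salary = 749000
Step 2: Calculate each department's proportion:
  engineering: 172000/749000 = 22.96% → 22.96
  finance: 152000/749000 = 20.29% → 20.29
  hr: 91000/749000 = 12.15% → 12.15
  marketing: 83000/749000 = 11.08% → 11.08
  sales: 251000/749000 = 33.51% → 33.51
Step 3: Verify: sum of allocations ≈ 100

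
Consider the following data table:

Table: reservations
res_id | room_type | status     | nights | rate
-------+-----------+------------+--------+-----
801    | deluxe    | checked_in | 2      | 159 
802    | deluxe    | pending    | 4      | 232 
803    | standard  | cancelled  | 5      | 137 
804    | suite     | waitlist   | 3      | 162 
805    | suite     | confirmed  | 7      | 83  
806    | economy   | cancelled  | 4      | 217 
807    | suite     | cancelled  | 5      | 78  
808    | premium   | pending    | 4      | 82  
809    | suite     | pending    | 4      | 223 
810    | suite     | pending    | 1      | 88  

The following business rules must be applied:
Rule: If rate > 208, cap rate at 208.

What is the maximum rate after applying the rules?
208

Step 1: Original maximum rate = 232
Step 2: Apply cap at 208
Step 3: 3 records had rate > 208 and were capped
Step 4: Maximum after transformation = 208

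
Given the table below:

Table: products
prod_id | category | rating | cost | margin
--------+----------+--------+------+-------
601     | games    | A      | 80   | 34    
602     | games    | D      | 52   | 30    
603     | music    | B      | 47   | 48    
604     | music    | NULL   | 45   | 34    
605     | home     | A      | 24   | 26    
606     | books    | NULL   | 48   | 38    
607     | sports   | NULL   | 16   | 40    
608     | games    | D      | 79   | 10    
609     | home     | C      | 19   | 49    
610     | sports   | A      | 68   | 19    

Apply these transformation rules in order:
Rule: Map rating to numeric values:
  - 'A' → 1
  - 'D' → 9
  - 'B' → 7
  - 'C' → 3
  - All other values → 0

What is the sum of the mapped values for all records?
31

Step 1: Apply mapping to each record
Step 2: Count by status:
  'A': 3 records × 1 = 3
  'D': 2 records × 9 = 18
  'B': 1 records × 7 = 7
  'C': 1 records × 3 = 3
Step 3: Sum all mapped values = 31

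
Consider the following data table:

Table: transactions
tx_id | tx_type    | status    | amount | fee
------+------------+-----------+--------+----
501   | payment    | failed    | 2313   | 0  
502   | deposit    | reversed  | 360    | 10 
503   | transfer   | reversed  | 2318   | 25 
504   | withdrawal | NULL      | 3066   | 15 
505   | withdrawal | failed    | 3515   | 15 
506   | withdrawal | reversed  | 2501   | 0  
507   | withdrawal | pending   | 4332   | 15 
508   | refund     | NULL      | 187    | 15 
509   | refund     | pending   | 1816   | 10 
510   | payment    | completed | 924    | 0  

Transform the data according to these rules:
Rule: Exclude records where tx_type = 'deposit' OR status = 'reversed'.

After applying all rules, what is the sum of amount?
16153

Step 1: Find records where tx_type = 'deposit' OR status = 'reversed'
Step 2: 3 records match, summing to 5179
Step 3: Original sum: 21332
Step 4: Remaining sum = 21332 - 5179 = 16153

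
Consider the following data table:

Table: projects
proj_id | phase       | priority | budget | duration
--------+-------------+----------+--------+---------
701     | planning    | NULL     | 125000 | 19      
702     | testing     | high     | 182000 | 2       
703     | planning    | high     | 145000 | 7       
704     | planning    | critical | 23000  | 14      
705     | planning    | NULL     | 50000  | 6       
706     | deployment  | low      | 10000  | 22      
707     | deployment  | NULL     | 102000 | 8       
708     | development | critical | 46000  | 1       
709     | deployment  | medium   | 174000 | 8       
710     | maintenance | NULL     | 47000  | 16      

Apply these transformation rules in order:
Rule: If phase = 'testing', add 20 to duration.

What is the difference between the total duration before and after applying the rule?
20

Step 1: Original sum of duration = 103
Step 2: 1 records have phase = 'testing'
Step 3: Each affected record changes by 20
Step 4: Total change = 1 × 20 = 20
Step 5: New sum = 103 + 20 = 123
Step 6: Difference = |123 - 103| = 20
        (Sum increased by 20)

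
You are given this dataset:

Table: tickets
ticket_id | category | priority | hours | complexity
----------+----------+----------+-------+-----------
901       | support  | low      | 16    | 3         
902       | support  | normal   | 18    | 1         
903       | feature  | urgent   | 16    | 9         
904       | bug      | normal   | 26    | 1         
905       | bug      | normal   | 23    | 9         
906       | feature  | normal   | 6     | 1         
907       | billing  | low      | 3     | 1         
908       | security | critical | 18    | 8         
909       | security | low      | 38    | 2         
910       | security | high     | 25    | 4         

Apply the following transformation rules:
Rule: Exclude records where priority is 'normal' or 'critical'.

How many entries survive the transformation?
5

Step 1: Count records to exclude
  - 4 (normal) + 1 (critical) = 5 records
Step 2: Total records: 10
Step 3: Remaining = 10 - 5 = 5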